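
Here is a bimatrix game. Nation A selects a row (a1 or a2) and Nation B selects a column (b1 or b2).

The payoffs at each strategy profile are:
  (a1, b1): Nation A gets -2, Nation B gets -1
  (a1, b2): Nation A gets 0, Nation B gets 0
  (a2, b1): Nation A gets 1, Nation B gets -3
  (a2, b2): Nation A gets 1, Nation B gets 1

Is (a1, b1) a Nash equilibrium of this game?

At (a1, b1), Nation A earns -2; switching to a2 would give 1, so Nation A would deviate.
Nation B earns -1; switching to b2 would give 0, so Nation B would deviate.
Since at least one player can profitably deviate, this is not a Nash equilibrium.

No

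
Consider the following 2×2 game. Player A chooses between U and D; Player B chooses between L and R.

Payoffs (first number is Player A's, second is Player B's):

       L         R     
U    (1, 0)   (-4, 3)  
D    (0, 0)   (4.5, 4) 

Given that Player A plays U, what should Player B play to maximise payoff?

R

Against U, Player B earns 0 from L and 3 from R.
So R is the best response.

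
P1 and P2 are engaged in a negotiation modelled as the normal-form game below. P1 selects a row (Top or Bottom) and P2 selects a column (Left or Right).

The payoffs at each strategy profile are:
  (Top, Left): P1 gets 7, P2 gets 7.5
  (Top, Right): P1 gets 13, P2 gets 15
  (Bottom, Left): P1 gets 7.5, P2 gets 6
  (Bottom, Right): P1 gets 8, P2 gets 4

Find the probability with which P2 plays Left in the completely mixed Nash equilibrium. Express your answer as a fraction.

10/11

Let q be the probability that P2 plays Left. In a completely mixed equilibrium, P1 must be indifferent between Top and Bottom.
P1's expected payoff from Top is 7q + 13(1−q); from Bottom it is 7.5q + 8(1−q).
Setting these equal: −6q + 13 = −0.5q + 8, so q = 10/11.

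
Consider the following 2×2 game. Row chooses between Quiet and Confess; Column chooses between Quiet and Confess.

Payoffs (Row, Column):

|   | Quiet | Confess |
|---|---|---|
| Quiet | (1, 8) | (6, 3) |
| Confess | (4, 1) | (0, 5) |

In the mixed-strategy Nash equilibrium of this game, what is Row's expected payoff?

First find y, the probability Column plays Quiet, from Row's indifference between Quiet and Confess: y + 6(1−y) = 4y, giving y = 2/3.
Since Row is indifferent in equilibrium, Row's expected payoff equals the payoff from either row against (2/3, 1/3). Using Quiet: (2/3) + 6(1/3) = 8/3.

8/3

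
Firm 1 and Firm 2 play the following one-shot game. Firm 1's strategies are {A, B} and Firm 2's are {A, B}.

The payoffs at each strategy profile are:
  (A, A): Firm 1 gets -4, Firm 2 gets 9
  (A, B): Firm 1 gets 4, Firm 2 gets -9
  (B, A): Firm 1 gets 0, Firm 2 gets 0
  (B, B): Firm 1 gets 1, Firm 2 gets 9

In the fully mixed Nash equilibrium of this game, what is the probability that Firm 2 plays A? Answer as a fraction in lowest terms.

Let q be the probability that Firm 2 plays A. In a completely mixed equilibrium, Firm 1 must be indifferent between A and B.
Firm 1's expected payoff from A is −4q + 4(1−q); from B it is (1−q).
Setting these equal: −8q + 4 = −q + 1, so q = 3/7.

3/7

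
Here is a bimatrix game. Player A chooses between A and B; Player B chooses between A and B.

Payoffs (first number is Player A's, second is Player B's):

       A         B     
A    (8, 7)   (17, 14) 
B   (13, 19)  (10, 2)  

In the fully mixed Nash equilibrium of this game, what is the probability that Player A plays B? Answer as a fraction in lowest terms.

7/24

Let x be the probability that Player A plays A. In a completely mixed equilibrium, Player B must be indifferent between A and B.
Player B's expected payoff from A is 7x + 19(1−x); from B it is 14x + 2(1−x).
Setting these equal: −12x + 19 = 12x + 2, so x = 17/24.
Therefore Player A plays B with probability 1 − 17/24 = 7/24.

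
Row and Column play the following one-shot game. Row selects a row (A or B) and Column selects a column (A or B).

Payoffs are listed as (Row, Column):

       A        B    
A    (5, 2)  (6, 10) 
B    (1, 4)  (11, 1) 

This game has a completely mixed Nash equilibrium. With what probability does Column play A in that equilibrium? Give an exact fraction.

Let c be the probability that Column plays A. In a completely mixed equilibrium, Row must be indifferent between A and B.
Row's expected payoff from A is 5c + 6(1−c); from B it is c + 11(1−c).
Setting these equal: −c + 6 = −10c + 11, so c = 5/9.

5/9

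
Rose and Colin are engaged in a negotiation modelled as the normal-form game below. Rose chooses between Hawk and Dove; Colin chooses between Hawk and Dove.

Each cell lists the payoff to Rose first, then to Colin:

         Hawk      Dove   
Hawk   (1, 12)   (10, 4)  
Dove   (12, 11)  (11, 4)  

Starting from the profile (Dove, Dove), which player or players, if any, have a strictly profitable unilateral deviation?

Colin

Rose at (Dove, Dove) earns 11; deviating to Hawk yields 10 — not better.
Colin earns 4; deviating to Hawk yields 11 — a strict improvement.
Only Colin has a strictly profitable deviation.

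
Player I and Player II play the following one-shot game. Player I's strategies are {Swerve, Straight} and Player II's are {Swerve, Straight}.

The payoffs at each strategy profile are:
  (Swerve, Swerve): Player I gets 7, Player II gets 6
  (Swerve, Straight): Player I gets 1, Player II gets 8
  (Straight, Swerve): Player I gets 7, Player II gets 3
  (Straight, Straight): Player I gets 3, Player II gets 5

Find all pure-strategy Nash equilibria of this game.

(Swerve, Swerve): Player II prefers Straight (8 > 6) — not an equilibrium.
(Swerve, Straight): Player I prefers Straight (3 > 1) — not an equilibrium.
(Straight, Swerve): Player II prefers Straight (5 > 3) — not an equilibrium.
(Straight, Straight): Player I gets 3 ≥ 1 from Swerve, and Player II gets 5 ≥ 3 from Swerve — Nash equilibrium.

(Straight, Straight)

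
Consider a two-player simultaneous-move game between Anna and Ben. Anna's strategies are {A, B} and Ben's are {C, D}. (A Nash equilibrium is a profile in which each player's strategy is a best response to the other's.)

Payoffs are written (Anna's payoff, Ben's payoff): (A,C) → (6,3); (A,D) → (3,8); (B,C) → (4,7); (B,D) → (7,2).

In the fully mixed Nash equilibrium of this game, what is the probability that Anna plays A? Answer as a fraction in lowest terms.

1/2

Let r be the probability that Anna plays A. In a completely mixed equilibrium, Ben must be indifferent between C and D.
Ben's expected payoff from C is 3r + 7(1−r); from D it is 8r + 2(1−r).
Setting these equal: −4r + 7 = 6r + 2, so r = 1/2.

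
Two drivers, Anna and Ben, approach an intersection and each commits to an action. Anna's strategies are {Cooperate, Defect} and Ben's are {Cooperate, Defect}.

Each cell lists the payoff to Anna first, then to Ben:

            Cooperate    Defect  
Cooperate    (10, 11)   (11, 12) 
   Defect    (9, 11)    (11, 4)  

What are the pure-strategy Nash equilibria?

(Cooperate, Defect)

(Cooperate, Cooperate): Ben prefers Defect (12 > 11) — not an equilibrium.
(Cooperate, Defect): Anna gets 11 ≥ 11 from Defect, and Ben gets 12 ≥ 11 from Cooperate — Nash equilibrium.
(Defect, Cooperate): Anna prefers Cooperate (10 > 9) — not an equilibrium.
(Defect, Defect): Ben prefers Cooperate (11 > 4) — not an equilibrium.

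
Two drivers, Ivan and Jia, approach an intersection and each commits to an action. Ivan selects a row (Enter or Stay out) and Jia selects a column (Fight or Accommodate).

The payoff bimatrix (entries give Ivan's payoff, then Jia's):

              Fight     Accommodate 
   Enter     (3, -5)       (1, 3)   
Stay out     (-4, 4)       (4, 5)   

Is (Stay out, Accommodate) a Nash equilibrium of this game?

Yes

At (Stay out, Accommodate), Ivan earns 4; switching to Enter would give 1, so Ivan has no profitable deviation.
Jia earns 5; switching to Fight would give 4, so Jia has no profitable deviation.
Neither player can gain by a unilateral deviation, so this profile is a Nash equilibrium.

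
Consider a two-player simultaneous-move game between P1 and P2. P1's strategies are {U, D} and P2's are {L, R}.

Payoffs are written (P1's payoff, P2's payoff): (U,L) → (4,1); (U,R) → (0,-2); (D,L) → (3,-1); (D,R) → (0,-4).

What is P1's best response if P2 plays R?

Against R, P1 earns 0 from U and 0 from D.
So either strategy is a best response.

either — both U and D are best responses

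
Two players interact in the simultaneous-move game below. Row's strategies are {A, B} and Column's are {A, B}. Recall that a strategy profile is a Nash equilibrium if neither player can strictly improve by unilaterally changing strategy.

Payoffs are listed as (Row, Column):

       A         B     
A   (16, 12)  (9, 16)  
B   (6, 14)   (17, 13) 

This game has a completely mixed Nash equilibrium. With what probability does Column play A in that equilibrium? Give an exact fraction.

4/9

Let y be the probability that Column plays A. In a completely mixed equilibrium, Row must be indifferent between A and B.
Row's expected payoff from A is 16y + 9(1−y); from B it is 6y + 17(1−y).
Setting these equal: 7y + 9 = −11y + 17, so y = 4/9.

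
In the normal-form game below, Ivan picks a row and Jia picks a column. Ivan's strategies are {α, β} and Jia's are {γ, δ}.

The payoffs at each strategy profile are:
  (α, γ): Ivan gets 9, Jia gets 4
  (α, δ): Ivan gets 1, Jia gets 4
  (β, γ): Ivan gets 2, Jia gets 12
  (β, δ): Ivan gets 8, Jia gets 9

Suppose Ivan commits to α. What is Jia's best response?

Against α, Jia earns 4 from γ and 4 from δ.
So either strategy is a best response.

either — both γ and δ are best responses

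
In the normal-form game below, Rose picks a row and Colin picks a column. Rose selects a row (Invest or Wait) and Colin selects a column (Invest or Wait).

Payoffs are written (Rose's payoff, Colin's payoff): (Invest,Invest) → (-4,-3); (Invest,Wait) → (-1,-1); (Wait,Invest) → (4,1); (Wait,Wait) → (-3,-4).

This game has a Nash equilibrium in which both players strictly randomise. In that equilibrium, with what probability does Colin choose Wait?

4/5

Let c be the probability that Colin plays Invest. In a completely mixed equilibrium, Rose must be indifferent between Invest and Wait.
Rose's expected payoff from Invest is −4c − (1−c); from Wait it is 4c − 3(1−c).
Setting these equal: −3c − 1 = 7c − 3, so c = 1/5.
Therefore Colin plays Wait with probability 1 − 1/5 = 4/5.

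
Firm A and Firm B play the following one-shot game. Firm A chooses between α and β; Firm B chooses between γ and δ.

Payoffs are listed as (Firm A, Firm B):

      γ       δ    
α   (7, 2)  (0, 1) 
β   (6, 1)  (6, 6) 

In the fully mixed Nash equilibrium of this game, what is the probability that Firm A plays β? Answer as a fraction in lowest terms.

1/6

Let r be the probability that Firm A plays α. In a completely mixed equilibrium, Firm B must be indifferent between γ and δ.
Firm B's expected payoff from γ is 2r + (1−r); from δ it is r + 6(1−r).
Setting these equal: r + 1 = −5r + 6, so r = 5/6.
Therefore Firm A plays β with probability 1 − 5/6 = 1/6.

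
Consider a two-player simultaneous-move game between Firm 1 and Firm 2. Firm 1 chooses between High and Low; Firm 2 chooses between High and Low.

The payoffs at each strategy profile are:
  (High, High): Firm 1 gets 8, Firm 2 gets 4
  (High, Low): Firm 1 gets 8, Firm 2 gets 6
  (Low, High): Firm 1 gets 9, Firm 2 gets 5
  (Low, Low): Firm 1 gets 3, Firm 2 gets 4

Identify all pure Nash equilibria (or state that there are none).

(High, Low) and (Low, High)

(High, High): Firm 1 prefers Low (9 > 8); Firm 2 prefers Low (6 > 4) — not an equilibrium.
(High, Low): Firm 1 gets 8 ≥ 3 from Low, and Firm 2 gets 6 ≥ 4 from High — Nash equilibrium.
(Low, High): Firm 1 gets 9 ≥ 8 from High, and Firm 2 gets 5 ≥ 4 from Low — Nash equilibrium.
(Low, Low): Firm 1 prefers High (8 > 3); Firm 2 prefers High (5 > 4) — not an equilibrium.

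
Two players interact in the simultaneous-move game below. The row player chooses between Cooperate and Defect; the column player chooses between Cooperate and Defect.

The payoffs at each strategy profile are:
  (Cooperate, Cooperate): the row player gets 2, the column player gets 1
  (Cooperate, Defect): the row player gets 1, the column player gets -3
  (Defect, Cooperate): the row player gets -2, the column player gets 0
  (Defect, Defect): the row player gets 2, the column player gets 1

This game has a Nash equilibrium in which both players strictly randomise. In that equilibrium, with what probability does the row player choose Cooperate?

Let p be the probability that the row player plays Cooperate. In a completely mixed equilibrium, the column player must be indifferent between Cooperate and Defect.
The column player's expected payoff from Cooperate is p; from Defect it is −3p + (1−p).
Setting these equal: p = −4p + 1, so p = 1/5.

1/5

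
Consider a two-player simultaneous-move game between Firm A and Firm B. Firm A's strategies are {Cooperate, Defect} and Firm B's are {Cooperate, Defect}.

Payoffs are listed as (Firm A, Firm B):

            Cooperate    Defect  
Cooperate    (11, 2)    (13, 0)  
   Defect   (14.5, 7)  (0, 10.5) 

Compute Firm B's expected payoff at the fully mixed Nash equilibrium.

42/11

First find p, the probability Firm A plays Cooperate, from Firm B's indifference between Cooperate and Defect: 2p + 7(1−p) = 10.5(1−p), giving p = 7/11.
Since Firm B is indifferent in equilibrium, Firm B's expected payoff equals the payoff from either column against (7/11, 4/11). Using Cooperate: 2(7/11) + 7(4/11) = 42/11.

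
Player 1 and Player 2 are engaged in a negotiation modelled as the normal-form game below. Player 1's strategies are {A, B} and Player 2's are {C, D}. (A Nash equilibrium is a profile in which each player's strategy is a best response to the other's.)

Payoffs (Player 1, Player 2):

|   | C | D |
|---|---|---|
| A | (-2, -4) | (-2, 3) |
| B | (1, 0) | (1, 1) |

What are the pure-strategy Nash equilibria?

(A, C): Player 1 prefers B (1 > -2); Player 2 prefers D (3 > -4) — not an equilibrium.
(A, D): Player 1 prefers B (1 > -2) — not an equilibrium.
(B, C): Player 2 prefers D (1 > 0) — not an equilibrium.
(B, D): Player 1 gets 1 ≥ -2 from A, and Player 2 gets 1 ≥ 0 from C — Nash equilibrium.

(B, D)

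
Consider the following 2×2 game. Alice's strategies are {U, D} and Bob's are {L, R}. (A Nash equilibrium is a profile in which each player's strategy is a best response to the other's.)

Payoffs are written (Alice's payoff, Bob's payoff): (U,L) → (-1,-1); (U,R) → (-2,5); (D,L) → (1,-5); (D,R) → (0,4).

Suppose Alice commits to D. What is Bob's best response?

R

Against D, Bob earns -5 from L and 4 from R.
So R is the best response.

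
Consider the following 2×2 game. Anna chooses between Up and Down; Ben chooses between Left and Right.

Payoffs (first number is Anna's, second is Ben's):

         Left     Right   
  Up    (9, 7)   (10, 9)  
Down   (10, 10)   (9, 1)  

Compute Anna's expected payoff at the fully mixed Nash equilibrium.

19/2

First find q, the probability Ben plays Left, from Anna's indifference between Up and Down: 9q + 10(1−q) = 10q + 9(1−q), giving q = 1/2.
Since Anna is indifferent in equilibrium, Anna's expected payoff equals the payoff from either row against (1/2, 1/2). Using Up: 9(1/2) + 10(1/2) = 19/2.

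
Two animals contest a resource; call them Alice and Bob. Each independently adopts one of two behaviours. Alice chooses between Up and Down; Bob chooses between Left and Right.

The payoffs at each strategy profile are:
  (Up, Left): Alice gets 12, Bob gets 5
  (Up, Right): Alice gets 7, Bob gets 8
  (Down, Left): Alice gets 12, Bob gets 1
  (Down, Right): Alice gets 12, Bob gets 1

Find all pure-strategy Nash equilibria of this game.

(Up, Left): Bob prefers Right (8 > 5) — not an equilibrium.
(Up, Right): Alice prefers Down (12 > 7) — not an equilibrium.
(Down, Left): Alice gets 12 ≥ 12 from Up, and Bob gets 1 ≥ 1 from Right — Nash equilibrium.
(Down, Right): Alice gets 12 ≥ 7 from Up, and Bob gets 1 ≥ 1 from Left — Nash equilibrium.

(Down, Left) and (Down, Right)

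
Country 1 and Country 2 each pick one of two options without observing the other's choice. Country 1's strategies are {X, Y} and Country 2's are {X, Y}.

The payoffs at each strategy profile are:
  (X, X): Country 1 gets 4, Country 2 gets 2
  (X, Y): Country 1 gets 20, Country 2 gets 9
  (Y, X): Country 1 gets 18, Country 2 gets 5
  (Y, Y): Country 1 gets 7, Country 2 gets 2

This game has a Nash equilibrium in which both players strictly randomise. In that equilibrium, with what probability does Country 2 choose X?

Let c be the probability that Country 2 plays X. In a completely mixed equilibrium, Country 1 must be indifferent between X and Y.
Country 1's expected payoff from X is 4c + 20(1−c); from Y it is 18c + 7(1−c).
Setting these equal: −16c + 20 = 11c + 7, so c = 13/27.

13/27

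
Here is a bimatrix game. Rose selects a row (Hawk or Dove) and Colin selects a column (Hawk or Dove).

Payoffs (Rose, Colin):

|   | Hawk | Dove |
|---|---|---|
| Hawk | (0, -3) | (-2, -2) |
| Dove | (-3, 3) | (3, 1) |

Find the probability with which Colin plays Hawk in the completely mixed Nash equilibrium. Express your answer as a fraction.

Let y be the probability that Colin plays Hawk. In a completely mixed equilibrium, Rose must be indifferent between Hawk and Dove.
Rose's expected payoff from Hawk is −2(1−y); from Dove it is −3y + 3(1−y).
Setting these equal: 2y − 2 = −6y + 3, so y = 5/8.

5/8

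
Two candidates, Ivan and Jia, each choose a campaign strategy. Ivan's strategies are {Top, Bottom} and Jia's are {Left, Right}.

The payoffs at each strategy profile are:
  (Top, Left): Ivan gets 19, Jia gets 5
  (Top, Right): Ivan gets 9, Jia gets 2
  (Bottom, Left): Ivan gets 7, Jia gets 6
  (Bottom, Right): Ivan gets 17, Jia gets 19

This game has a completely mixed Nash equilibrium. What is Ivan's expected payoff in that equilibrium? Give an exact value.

First find q, the probability Jia plays Left, from Ivan's indifference between Top and Bottom: 19q + 9(1−q) = 7q + 17(1−q), giving q = 2/5.
Since Ivan is indifferent in equilibrium, Ivan's expected payoff equals the payoff from either row against (2/5, 3/5). Using Top: 19(2/5) + 9(3/5) = 13.

13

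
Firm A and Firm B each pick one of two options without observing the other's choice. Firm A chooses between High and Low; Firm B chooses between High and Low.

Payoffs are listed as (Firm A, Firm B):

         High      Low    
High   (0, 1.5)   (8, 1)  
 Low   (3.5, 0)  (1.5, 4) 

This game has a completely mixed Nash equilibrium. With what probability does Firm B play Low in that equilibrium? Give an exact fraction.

Let y be the probability that Firm B plays High. In a completely mixed equilibrium, Firm A must be indifferent between High and Low.
Firm A's expected payoff from High is 8(1−y); from Low it is 3.5y + 1.5(1−y).
Setting these equal: −8y + 8 = 2y + 1.5, so y = 13/20.
Therefore Firm B plays Low with probability 1 − 13/20 = 7/20.

7/20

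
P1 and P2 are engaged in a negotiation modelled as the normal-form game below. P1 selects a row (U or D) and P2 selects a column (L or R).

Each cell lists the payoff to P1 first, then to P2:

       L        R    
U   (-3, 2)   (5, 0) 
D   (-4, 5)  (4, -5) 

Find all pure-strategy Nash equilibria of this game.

(U, L)

(U, L): P1 gets -3 ≥ -4 from D, and P2 gets 2 ≥ 0 from R — Nash equilibrium.
(U, R): P2 prefers L (2 > 0) — not an equilibrium.
(D, L): P1 prefers U (-3 > -4) — not an equilibrium.
(D, R): P1 prefers U (5 > 4); P2 prefers L (5 > -5) — not an equilibrium.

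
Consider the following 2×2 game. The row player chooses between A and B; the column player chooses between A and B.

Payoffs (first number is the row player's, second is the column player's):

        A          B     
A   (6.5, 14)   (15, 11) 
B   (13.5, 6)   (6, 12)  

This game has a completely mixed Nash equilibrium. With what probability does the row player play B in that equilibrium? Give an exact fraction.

1/3

Let p be the probability that the row player plays A. In a completely mixed equilibrium, the column player must be indifferent between A and B.
The column player's expected payoff from A is 14p + 6(1−p); from B it is 11p + 12(1−p).
Setting these equal: 8p + 6 = −p + 12, so p = 2/3.
Therefore the row player plays B with probability 1 − 2/3 = 1/3.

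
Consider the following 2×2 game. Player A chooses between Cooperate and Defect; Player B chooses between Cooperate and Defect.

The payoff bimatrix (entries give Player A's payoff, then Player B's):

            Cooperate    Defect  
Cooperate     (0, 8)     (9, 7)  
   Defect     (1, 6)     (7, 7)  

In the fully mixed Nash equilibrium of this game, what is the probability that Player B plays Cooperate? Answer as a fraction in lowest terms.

Let c be the probability that Player B plays Cooperate. In a completely mixed equilibrium, Player A must be indifferent between Cooperate and Defect.
Player A's expected payoff from Cooperate is 9(1−c); from Defect it is c + 7(1−c).
Setting these equal: −9c + 9 = −6c + 7, so c = 2/3.

2/3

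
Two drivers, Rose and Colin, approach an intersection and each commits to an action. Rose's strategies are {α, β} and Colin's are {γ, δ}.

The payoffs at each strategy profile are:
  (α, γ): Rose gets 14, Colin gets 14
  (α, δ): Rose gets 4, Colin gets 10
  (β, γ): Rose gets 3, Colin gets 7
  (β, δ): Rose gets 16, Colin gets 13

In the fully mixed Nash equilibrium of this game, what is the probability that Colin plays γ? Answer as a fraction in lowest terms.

12/23

Let q be the probability that Colin plays γ. In a completely mixed equilibrium, Rose must be indifferent between α and β.
Rose's expected payoff from α is 14q + 4(1−q); from β it is 3q + 16(1−q).
Setting these equal: 10q + 4 = −13q + 16, so q = 12/23.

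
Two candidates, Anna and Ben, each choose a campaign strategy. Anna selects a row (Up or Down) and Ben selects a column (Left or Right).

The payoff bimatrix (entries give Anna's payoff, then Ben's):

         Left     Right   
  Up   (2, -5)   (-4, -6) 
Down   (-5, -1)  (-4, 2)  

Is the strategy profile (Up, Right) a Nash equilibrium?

At (Up, Right), Anna earns -4; switching to Down would give -4, so Anna has no profitable deviation.
Ben earns -6; switching to Left would give -5, so Ben would deviate.
Since at least one player can profitably deviate, this is not a Nash equilibrium.

No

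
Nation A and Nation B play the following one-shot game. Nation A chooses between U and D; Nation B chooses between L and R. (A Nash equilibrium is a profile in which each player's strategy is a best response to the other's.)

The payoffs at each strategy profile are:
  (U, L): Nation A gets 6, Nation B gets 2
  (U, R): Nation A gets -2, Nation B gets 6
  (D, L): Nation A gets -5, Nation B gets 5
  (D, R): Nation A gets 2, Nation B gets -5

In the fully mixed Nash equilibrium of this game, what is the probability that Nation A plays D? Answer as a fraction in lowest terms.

Let p be the probability that Nation A plays U. In a completely mixed equilibrium, Nation B must be indifferent between L and R.
Nation B's expected payoff from L is 2p + 5(1−p); from R it is 6p − 5(1−p).
Setting these equal: −3p + 5 = 11p − 5, so p = 5/7.
Therefore Nation A plays D with probability 1 − 5/7 = 2/7.

2/7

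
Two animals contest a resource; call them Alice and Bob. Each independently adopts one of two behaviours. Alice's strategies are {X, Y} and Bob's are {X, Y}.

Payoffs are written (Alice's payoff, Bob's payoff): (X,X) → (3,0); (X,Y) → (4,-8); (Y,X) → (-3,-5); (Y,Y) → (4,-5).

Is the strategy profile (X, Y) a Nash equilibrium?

No

At (X, Y), Alice earns 4; switching to Y would give 4, so Alice has no profitable deviation.
Bob earns -8; switching to X would give 0, so Bob would deviate.
Since at least one player can profitably deviate, this is not a Nash equilibrium.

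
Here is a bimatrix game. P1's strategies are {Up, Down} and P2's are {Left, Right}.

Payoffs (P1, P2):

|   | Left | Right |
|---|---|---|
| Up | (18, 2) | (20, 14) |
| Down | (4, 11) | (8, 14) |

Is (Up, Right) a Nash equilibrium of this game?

At (Up, Right), P1 earns 20; switching to Down would give 8, so P1 has no profitable deviation.
P2 earns 14; switching to Left would give 2, so P2 has no profitable deviation.
Neither player can gain by a unilateral deviation, so this profile is a Nash equilibrium.

Yes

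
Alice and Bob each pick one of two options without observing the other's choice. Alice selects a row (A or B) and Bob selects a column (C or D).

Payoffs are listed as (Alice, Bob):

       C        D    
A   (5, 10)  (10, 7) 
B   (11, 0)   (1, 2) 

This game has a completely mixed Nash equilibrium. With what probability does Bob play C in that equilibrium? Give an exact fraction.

Let q be the probability that Bob plays C. In a completely mixed equilibrium, Alice must be indifferent between A and B.
Alice's expected payoff from A is 5q + 10(1−q); from B it is 11q + (1−q).
Setting these equal: −5q + 10 = 10q + 1, so q = 3/5.

3/5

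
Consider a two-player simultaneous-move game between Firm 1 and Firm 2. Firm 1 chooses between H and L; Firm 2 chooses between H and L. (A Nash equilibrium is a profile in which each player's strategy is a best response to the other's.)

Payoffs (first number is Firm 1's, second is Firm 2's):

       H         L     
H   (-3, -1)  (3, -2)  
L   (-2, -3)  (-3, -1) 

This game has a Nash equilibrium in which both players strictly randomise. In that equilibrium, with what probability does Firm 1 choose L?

Let x be the probability that Firm 1 plays H. In a completely mixed equilibrium, Firm 2 must be indifferent between H and L.
Firm 2's expected payoff from H is −x − 3(1−x); from L it is −2x − (1−x).
Setting these equal: 2x − 3 = −x − 1, so x = 2/3.
Therefore Firm 1 plays L with probability 1 − 2/3 = 1/3.

1/3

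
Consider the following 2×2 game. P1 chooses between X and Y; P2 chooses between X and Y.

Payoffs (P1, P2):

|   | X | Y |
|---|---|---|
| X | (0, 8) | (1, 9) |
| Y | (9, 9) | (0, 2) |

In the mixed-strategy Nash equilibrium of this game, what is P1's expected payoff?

First find y, the probability P2 plays X, from P1's indifference between X and Y: (1−y) = 9y, giving y = 1/10.
Since P1 is indifferent in equilibrium, P1's expected payoff equals the payoff from either row against (1/10, 9/10). Using X: (9/10) = 9/10.

9/10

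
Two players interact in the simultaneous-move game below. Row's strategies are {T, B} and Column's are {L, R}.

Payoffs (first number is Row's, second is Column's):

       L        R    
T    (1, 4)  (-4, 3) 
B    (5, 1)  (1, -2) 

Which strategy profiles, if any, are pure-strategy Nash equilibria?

(B, L)

(T, L): Row prefers B (5 > 1) — not an equilibrium.
(T, R): Row prefers B (1 > -4); Column prefers L (4 > 3) — not an equilibrium.
(B, L): Row gets 5 ≥ 1 from T, and Column gets 1 ≥ -2 from R — Nash equilibrium.
(B, R): Column prefers L (1 > -2) — not an equilibrium.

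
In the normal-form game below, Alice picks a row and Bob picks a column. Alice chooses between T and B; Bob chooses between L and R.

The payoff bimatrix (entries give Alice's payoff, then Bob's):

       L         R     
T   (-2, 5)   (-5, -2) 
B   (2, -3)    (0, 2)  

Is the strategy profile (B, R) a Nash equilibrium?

At (B, R), Alice earns 0; switching to T would give -5, so Alice has no profitable deviation.
Bob earns 2; switching to L would give -3, so Bob has no profitable deviation.
Neither player can gain by a unilateral deviation, so this profile is a Nash equilibrium.

Yes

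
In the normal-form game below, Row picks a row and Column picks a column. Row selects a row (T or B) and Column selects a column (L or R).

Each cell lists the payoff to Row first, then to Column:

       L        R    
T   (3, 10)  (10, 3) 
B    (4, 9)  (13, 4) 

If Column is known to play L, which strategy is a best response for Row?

B

Against L, Row earns 3 from T and 4 from B.
So B is the best response.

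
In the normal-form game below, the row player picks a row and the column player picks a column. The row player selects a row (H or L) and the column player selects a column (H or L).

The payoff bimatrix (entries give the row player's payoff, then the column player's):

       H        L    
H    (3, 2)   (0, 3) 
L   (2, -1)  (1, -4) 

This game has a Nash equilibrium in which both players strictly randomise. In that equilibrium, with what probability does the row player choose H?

Let x be the probability that the row player plays H. In a completely mixed equilibrium, the column player must be indifferent between H and L.
The column player's expected payoff from H is 2x − (1−x); from L it is 3x − 4(1−x).
Setting these equal: 3x − 1 = 7x − 4, so x = 3/4.

3/4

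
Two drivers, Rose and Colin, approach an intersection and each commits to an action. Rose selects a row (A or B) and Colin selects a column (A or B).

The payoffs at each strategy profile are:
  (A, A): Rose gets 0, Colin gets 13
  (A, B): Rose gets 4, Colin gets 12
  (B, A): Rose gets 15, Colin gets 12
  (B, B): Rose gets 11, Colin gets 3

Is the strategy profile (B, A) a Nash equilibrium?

At (B, A), Rose earns 15; switching to A would give 0, so Rose has no profitable deviation.
Colin earns 12; switching to B would give 3, so Colin has no profitable deviation.
Neither player can gain by a unilateral deviation, so this profile is a Nash equilibrium.

Yes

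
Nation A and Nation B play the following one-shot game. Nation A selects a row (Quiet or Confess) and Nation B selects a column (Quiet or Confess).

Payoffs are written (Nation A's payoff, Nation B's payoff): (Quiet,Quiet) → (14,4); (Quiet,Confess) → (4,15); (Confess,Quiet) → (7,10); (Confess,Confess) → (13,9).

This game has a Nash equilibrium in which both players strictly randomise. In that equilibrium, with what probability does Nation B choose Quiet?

Let c be the probability that Nation B plays Quiet. In a completely mixed equilibrium, Nation A must be indifferent between Quiet and Confess.
Nation A's expected payoff from Quiet is 14c + 4(1−c); from Confess it is 7c + 13(1−c).
Setting these equal: 10c + 4 = −6c + 13, so c = 9/16.

9/16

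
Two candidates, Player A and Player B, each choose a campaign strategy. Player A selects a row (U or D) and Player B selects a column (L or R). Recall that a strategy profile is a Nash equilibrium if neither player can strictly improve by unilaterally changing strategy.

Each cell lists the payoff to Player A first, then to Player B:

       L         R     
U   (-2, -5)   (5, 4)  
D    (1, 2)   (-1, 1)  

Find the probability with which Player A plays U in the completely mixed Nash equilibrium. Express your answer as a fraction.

Let x be the probability that Player A plays U. In a completely mixed equilibrium, Player B must be indifferent between L and R.
Player B's expected payoff from L is −5x + 2(1−x); from R it is 4x + (1−x).
Setting these equal: −7x + 2 = 3x + 1, so x = 1/10.

1/10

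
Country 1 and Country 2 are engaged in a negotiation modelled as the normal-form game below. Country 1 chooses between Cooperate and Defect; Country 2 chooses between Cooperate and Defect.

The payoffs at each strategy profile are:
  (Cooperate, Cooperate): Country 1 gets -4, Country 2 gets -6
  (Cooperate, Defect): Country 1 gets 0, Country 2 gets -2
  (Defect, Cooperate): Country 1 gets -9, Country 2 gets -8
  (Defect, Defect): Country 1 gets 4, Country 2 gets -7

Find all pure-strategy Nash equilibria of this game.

(Cooperate, Cooperate): Country 2 prefers Defect (-2 > -6) — not an equilibrium.
(Cooperate, Defect): Country 1 prefers Defect (4 > 0) — not an equilibrium.
(Defect, Cooperate): Country 1 prefers Cooperate (-4 > -9); Country 2 prefers Defect (-7 > -8) — not an equilibrium.
(Defect, Defect): Country 1 gets 4 ≥ 0 from Cooperate, and Country 2 gets -7 ≥ -8 from Cooperate — Nash equilibrium.

(Defect, Defect)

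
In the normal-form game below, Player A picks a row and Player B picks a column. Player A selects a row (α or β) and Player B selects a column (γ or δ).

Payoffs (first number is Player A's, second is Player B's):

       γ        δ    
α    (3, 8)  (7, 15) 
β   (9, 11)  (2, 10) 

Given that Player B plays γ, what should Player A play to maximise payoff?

β

Against γ, Player A earns 3 from α and 9 from β.
So β is the best response.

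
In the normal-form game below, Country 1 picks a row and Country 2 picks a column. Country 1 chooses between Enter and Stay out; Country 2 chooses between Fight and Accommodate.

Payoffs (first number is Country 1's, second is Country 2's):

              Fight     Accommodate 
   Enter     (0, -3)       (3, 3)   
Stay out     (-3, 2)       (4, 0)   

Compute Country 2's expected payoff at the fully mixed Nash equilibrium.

3/4

First find x, the probability Country 1 plays Enter, from Country 2's indifference between Fight and Accommodate: −3x + 2(1−x) = 3x, giving x = 1/4.
Since Country 2 is indifferent in equilibrium, Country 2's expected payoff equals the payoff from either column against (1/4, 3/4). Using Fight: −3(1/4) + 2(3/4) = 3/4.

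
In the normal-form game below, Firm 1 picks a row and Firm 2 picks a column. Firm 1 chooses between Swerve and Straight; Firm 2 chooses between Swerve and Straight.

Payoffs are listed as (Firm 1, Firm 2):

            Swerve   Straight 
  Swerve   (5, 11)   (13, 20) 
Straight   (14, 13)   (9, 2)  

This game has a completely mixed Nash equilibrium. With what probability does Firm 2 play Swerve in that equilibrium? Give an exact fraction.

Let c be the probability that Firm 2 plays Swerve. In a completely mixed equilibrium, Firm 1 must be indifferent between Swerve and Straight.
Firm 1's expected payoff from Swerve is 5c + 13(1−c); from Straight it is 14c + 9(1−c).
Setting these equal: −8c + 13 = 5c + 9, so c = 4/13.

4/13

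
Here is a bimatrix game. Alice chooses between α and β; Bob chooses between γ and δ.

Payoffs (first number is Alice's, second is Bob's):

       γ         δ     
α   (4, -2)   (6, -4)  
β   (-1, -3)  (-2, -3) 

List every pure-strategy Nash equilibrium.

(α, γ): Alice gets 4 ≥ -1 from β, and Bob gets -2 ≥ -4 from δ — Nash equilibrium.
(α, δ): Bob prefers γ (-2 > -4) — not an equilibrium.
(β, γ): Alice prefers α (4 > -1) — not an equilibrium.
(β, δ): Alice prefers α (6 > -2) — not an equilibrium.

(α, γ)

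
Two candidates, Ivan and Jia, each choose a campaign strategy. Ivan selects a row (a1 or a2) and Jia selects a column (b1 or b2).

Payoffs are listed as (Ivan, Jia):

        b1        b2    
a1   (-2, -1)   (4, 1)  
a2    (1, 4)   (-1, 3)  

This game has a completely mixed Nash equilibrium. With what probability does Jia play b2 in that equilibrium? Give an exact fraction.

3/8

Let q be the probability that Jia plays b1. In a completely mixed equilibrium, Ivan must be indifferent between a1 and a2.
Ivan's expected payoff from a1 is −2q + 4(1−q); from a2 it is q − (1−q).
Setting these equal: −6q + 4 = 2q − 1, so q = 5/8.
Therefore Jia plays b2 with probability 1 − 5/8 = 3/8.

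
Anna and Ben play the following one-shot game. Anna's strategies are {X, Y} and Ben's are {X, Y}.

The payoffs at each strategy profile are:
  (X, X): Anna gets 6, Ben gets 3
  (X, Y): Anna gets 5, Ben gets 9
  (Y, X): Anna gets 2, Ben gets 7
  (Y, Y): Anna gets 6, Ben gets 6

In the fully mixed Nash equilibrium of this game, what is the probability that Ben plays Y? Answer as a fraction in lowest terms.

Let c be the probability that Ben plays X. In a completely mixed equilibrium, Anna must be indifferent between X and Y.
Anna's expected payoff from X is 6c + 5(1−c); from Y it is 2c + 6(1−c).
Setting these equal: c + 5 = −4c + 6, so c = 1/5.
Therefore Ben plays Y with probability 1 − 1/5 = 4/5.

4/5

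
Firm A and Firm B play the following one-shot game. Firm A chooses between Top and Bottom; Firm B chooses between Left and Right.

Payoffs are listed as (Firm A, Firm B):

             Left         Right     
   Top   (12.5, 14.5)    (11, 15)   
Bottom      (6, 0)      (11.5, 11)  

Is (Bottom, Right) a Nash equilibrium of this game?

Yes

At (Bottom, Right), Firm A earns 11.5; switching to Top would give 11, so Firm A has no profitable deviation.
Firm B earns 11; switching to Left would give 0, so Firm B has no profitable deviation.
Neither player can gain by a unilateral deviation, so this profile is a Nash equilibrium.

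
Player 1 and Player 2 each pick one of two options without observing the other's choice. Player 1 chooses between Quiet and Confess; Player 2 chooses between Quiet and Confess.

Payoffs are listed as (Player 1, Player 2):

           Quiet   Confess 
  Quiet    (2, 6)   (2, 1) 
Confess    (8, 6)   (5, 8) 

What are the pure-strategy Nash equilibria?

(Quiet, Quiet): Player 1 prefers Confess (8 > 2) — not an equilibrium.
(Quiet, Confess): Player 1 prefers Confess (5 > 2); Player 2 prefers Quiet (6 > 1) — not an equilibrium.
(Confess, Quiet): Player 2 prefers Confess (8 > 6) — not an equilibrium.
(Confess, Confess): Player 1 gets 5 ≥ 2 from Quiet, and Player 2 gets 8 ≥ 6 from Quiet — Nash equilibrium.

(Confess, Confess)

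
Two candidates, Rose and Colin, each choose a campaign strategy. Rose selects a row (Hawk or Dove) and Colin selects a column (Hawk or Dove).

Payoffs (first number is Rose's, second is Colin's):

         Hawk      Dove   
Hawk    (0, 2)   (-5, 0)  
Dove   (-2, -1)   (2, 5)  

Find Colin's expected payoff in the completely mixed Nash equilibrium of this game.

First find x, the probability Rose plays Hawk, from Colin's indifference between Hawk and Dove: 2x − (1−x) = 5(1−x), giving x = 3/4.
Since Colin is indifferent in equilibrium, Colin's expected payoff equals the payoff from either column against (3/4, 1/4). Using Hawk: 2(3/4) − (1/4) = 5/4.

5/4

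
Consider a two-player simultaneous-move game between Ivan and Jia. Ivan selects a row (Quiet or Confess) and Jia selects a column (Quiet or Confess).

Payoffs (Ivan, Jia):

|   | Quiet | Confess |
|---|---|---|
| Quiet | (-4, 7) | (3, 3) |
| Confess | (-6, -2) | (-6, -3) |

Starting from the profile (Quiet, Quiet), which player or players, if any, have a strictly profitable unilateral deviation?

Ivan at (Quiet, Quiet) earns -4; deviating to Confess yields -6 — not better.
Jia earns 7; deviating to Confess yields 3 — not better.
Neither player can strictly improve; the profile is a Nash equilibrium.

Neither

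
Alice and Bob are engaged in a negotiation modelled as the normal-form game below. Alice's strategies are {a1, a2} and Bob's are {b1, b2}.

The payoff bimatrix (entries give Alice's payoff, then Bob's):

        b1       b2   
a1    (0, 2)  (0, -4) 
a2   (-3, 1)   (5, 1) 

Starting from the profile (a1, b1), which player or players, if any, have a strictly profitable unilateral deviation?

Neither

Alice at (a1, b1) earns 0; deviating to a2 yields -3 — not better.
Bob earns 2; deviating to b2 yields -4 — not better.
Neither player can strictly improve; the profile is a Nash equilibrium.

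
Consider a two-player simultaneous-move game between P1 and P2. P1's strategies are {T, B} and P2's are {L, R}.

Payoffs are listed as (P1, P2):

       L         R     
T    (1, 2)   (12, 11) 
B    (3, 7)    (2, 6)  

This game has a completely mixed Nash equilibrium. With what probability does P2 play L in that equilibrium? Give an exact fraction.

Let c be the probability that P2 plays L. In a completely mixed equilibrium, P1 must be indifferent between T and B.
P1's expected payoff from T is c + 12(1−c); from B it is 3c + 2(1−c).
Setting these equal: −11c + 12 = c + 2, so c = 5/6.

5/6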